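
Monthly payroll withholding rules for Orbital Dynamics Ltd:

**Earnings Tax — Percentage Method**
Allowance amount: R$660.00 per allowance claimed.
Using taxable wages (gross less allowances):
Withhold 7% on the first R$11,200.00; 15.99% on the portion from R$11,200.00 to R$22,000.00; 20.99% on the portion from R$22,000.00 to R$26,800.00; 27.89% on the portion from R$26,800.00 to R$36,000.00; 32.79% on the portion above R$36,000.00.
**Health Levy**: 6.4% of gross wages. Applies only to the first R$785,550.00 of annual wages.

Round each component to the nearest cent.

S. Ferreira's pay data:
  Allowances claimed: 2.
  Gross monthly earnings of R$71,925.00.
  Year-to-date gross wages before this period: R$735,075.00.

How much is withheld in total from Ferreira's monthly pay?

Earnings Tax: taxable = R$71,925.00 − 2×R$660.00 = R$70,605.00
  R$6,084.32 + 32.79% × (R$70,605.00 − R$36,000.00) = R$6,084.32 + 32.79% × R$34,605.00 = R$17,431.30
Health Levy: cap R$785,550.00 − YTD R$735,075.00 = R$50,475.00 subject; 6.4% × R$50,475.00 = R$3,230.40
Total: R$17,431.30 + R$3,230.40 = R$20,661.70

R$20,661.70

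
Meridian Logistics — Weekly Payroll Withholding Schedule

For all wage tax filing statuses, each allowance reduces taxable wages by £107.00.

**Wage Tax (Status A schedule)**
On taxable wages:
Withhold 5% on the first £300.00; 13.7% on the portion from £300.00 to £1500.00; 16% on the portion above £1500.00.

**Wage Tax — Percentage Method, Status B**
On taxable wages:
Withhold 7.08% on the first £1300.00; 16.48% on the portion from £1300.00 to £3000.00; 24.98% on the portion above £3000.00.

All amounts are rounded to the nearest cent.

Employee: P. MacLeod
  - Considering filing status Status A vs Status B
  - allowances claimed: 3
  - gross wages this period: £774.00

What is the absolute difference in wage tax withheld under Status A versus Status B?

Wage Tax (Status A): taxable = £774.00 − 3×£107.00 = £453.00
  £15.00 + 13.7% × (£453.00 − £300.00) = £15.00 + 13.7% × £153.00 = £35.96
Wage Tax (Status B): taxable = £774.00 − 3×£107.00 = £453.00
  7.08% × £453.00 = £32.07
Difference: |£35.96 − £32.07| = £3.89 (higher under Status A)

£3.89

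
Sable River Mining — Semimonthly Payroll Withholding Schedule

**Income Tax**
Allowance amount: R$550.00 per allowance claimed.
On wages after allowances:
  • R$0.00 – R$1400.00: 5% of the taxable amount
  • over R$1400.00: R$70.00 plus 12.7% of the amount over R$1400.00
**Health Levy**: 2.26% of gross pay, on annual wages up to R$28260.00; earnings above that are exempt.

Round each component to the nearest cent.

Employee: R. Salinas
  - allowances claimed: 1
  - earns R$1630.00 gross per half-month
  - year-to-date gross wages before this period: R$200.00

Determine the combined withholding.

Income Tax: taxable = R$1630.00 − 1×R$550.00 = R$1080.00
  5% × R$1080.00 = R$54.00
Health Levy: 2.26% × R$1630.00 = R$36.84
Total: R$54.00 + R$36.84 = R$90.84

R$90.84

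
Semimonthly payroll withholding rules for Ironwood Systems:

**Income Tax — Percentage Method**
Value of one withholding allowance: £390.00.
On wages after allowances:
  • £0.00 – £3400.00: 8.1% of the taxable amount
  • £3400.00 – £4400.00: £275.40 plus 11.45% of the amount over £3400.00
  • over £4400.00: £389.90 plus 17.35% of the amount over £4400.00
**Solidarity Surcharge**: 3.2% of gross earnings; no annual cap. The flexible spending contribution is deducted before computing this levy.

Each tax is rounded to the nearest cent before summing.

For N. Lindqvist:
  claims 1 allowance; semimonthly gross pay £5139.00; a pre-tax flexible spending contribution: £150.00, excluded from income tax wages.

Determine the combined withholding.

Income Tax: taxable = £5139.00 − £150.00 − 1×£390.00 = £4599.00
  £389.90 + 17.35% × (£4599.00 − £4400.00) = £389.90 + 17.35% × £199.00 = £424.43
Solidarity Surcharge: 3.2% × £4989.00 = £159.65
Total: £424.43 + £159.65 = £584.08

£584.08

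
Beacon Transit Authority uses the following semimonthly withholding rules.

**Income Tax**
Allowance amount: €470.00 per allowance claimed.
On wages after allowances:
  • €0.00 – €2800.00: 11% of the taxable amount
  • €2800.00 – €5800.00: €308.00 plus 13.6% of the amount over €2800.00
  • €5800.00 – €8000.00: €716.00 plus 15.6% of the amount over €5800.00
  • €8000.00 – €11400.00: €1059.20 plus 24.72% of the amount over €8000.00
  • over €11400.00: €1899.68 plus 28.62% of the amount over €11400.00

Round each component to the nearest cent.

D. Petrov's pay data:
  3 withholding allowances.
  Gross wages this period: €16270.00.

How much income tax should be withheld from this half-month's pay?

€2889.93

Income Tax: taxable = €16270.00 − 3×€470.00 = €14860.00
  €1899.68 + 28.62% × (€14860.00 − €11400.00) = €1899.68 + 28.62% × €3460.00 = €2889.93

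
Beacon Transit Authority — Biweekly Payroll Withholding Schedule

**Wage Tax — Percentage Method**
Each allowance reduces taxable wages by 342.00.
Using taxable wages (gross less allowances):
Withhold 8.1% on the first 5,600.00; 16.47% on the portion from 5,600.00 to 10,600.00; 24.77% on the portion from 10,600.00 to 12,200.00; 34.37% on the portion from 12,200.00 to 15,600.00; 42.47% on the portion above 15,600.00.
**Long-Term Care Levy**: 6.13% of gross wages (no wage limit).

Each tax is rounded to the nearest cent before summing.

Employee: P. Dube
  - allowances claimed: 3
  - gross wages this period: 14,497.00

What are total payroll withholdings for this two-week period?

2,998.93

Wage Tax: taxable = 14,497.00 − 3×342.00 = 13,471.00
  1,673.42 + 34.37% × (13,471.00 − 12,200.00) = 1,673.42 + 34.37% × 1,271.00 = 2,110.26
Long-Term Care Levy: 6.13% × 14,497.00 = 888.67
Total: 2,110.26 + 888.67 = 2,998.93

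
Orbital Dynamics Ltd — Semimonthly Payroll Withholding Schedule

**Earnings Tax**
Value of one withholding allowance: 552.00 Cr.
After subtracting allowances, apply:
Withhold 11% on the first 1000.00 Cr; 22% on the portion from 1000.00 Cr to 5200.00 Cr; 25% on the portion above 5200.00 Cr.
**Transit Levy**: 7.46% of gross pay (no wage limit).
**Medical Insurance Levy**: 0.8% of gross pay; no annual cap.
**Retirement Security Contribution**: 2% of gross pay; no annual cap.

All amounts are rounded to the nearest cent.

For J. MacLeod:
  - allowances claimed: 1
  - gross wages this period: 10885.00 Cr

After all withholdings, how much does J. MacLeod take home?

Earnings Tax: taxable = 10885.00 Cr − 1×552.00 Cr = 10333.00 Cr
  1034.00 Cr + 25% × (10333.00 Cr − 5200.00 Cr) = 1034.00 Cr + 25% × 5133.00 Cr = 2317.25 Cr
Transit Levy: 7.46% × 10885.00 Cr = 812.02 Cr
Medical Insurance Levy: 0.8% × 10885.00 Cr = 87.08 Cr
Retirement Security Contribution: 2% × 10885.00 Cr = 217.70 Cr
Total withheld: 2317.25 Cr + 812.02 Cr + 87.08 Cr + 217.70 Cr = 3434.05 Cr
Net pay: 10885.00 Cr − 3434.05 Cr = 7450.95 Cr

7450.95 Cr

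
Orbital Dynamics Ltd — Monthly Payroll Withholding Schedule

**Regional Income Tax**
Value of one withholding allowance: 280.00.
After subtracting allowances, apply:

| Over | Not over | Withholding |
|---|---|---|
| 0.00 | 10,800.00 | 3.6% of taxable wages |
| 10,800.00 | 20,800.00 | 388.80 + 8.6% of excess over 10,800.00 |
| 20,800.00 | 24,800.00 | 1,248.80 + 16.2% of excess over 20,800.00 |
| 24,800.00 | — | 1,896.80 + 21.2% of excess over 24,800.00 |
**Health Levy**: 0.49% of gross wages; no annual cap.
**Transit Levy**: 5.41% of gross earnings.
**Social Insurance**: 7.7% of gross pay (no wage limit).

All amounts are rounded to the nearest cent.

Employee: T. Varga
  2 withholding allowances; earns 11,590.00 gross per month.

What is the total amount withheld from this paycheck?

Regional Income Tax: taxable = 11,590.00 − 2×280.00 = 11,030.00
  388.80 + 8.6% × (11,030.00 − 10,800.00) = 388.80 + 8.6% × 230.00 = 408.58
Health Levy: 0.49% × 11,590.00 = 56.79
Transit Levy: 5.41% × 11,590.00 = 627.02
Social Insurance: 7.7% × 11,590.00 = 892.43
Total: 408.58 + 56.79 + 627.02 + 892.43 = 1,984.82

1,984.82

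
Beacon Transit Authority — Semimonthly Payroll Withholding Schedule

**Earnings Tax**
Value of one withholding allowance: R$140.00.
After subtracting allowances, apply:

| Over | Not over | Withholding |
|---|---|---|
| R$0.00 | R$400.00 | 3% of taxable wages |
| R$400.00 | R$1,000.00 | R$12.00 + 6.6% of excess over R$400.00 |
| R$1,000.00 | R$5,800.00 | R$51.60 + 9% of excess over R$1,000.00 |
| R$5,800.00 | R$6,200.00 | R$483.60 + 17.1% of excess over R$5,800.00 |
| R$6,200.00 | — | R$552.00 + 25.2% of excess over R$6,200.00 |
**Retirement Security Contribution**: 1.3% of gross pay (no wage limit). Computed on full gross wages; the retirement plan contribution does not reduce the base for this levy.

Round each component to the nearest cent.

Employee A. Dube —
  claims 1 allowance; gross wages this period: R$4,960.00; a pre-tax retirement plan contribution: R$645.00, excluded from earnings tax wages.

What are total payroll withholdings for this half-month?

R$401.83

Earnings Tax: taxable = R$4,960.00 − R$645.00 − 1×R$140.00 = R$4,175.00
  R$51.60 + 9% × (R$4,175.00 − R$1,000.00) = R$51.60 + 9% × R$3,175.00 = R$337.35
Retirement Security Contribution: 1.3% × R$4,960.00 = R$64.48
Total: R$337.35 + R$64.48 = R$401.83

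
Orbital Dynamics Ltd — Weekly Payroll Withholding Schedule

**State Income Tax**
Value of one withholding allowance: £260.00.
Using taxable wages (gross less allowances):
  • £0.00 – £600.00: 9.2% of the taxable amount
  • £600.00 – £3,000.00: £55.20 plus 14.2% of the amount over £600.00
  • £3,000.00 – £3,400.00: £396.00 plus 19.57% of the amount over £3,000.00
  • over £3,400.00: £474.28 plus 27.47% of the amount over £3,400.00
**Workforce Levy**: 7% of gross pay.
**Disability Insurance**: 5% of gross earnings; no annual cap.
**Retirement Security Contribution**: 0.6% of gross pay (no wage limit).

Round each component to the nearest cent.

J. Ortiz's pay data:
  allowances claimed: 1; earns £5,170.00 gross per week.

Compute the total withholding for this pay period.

£1,540.50

State Income Tax: taxable = £5,170.00 − 1×£260.00 = £4,910.00
  £474.28 + 27.47% × (£4,910.00 − £3,400.00) = £474.28 + 27.47% × £1,510.00 = £889.08
Workforce Levy: 7% × £5,170.00 = £361.90
Disability Insurance: 5% × £5,170.00 = £258.50
Retirement Security Contribution: 0.6% × £5,170.00 = £31.02
Total: £889.08 + £361.90 + £258.50 + £31.02 = £1,540.50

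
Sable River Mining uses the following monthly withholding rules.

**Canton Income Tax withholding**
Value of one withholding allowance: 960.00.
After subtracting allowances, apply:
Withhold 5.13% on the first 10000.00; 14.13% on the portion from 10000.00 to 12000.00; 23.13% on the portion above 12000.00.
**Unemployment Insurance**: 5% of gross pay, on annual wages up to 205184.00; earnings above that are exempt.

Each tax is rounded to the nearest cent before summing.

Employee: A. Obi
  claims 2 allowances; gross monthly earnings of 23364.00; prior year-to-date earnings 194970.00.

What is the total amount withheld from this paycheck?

3490.70

Canton Income Tax: taxable = 23364.00 − 2×960.00 = 21444.00
  795.60 + 23.13% × (21444.00 − 12000.00) = 795.60 + 23.13% × 9444.00 = 2980.00
Unemployment Insurance: cap 205184.00 − YTD 194970.00 = 10214.00 subject; 5% × 10214.00 = 510.70
Total: 2980.00 + 510.70 = 3490.70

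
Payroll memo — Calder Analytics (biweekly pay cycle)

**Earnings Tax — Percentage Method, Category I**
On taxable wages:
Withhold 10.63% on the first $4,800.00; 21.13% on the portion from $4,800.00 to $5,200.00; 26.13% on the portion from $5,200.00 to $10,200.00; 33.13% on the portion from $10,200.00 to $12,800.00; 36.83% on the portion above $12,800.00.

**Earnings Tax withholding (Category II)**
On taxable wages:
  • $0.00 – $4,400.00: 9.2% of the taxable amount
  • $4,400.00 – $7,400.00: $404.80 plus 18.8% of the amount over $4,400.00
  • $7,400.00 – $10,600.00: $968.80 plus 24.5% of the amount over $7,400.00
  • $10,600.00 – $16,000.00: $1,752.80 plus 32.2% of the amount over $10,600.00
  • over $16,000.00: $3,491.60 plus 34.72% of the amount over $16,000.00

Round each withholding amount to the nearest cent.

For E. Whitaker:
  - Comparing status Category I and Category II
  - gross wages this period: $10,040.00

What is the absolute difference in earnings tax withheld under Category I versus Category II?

Earnings Tax (Category I): taxable = $10,040.00
  $594.76 + 26.13% × ($10,040.00 − $5,200.00) = $594.76 + 26.13% × $4,840.00 = $1,859.45
Earnings Tax (Category II): taxable = $10,040.00
  $968.80 + 24.5% × ($10,040.00 − $7,400.00) = $968.80 + 24.5% × $2,640.00 = $1,615.60
Difference: |$1,859.45 − $1,615.60| = $243.85 (higher under Category I)

$243.85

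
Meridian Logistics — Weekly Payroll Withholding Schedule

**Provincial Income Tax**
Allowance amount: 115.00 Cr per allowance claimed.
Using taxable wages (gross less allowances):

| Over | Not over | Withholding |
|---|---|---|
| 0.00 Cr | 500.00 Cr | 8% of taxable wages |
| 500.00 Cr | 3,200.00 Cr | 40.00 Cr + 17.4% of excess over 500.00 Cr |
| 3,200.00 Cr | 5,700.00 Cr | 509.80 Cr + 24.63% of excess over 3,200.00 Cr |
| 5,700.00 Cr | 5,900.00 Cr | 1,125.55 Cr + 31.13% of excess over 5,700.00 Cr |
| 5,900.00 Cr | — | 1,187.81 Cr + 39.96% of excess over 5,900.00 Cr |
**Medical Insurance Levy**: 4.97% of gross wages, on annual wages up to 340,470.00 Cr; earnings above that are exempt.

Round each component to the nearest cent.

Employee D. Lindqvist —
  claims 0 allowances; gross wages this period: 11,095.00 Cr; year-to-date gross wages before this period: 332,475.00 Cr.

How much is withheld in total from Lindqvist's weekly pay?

3,661.08 Cr

Provincial Income Tax: taxable = 11,095.00 Cr
  1,187.81 Cr + 39.96% × (11,095.00 Cr − 5,900.00 Cr) = 1,187.81 Cr + 39.96% × 5,195.00 Cr = 3,263.73 Cr
Medical Insurance Levy: cap 340,470.00 Cr − YTD 332,475.00 Cr = 7,995.00 Cr subject; 4.97% × 7,995.00 Cr = 397.35 Cr
Total: 3,263.73 Cr + 397.35 Cr = 3,661.08 Cr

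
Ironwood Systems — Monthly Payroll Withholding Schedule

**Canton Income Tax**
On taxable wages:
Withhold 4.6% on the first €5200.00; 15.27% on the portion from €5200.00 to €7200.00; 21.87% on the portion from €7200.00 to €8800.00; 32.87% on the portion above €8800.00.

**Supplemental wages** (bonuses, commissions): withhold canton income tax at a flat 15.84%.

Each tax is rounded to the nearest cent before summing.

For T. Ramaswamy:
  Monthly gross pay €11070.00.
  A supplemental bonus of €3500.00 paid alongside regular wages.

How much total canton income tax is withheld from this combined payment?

€2195.07

Canton Income Tax: taxable = €11070.00
  €894.52 + 32.87% × (€11070.00 − €8800.00) = €894.52 + 32.87% × €2270.00 = €1640.67
Supplemental (15.84% flat on bonus): 15.84% × €3500.00 = €554.40
Total canton income tax: €1640.67 + €554.40 = €2195.07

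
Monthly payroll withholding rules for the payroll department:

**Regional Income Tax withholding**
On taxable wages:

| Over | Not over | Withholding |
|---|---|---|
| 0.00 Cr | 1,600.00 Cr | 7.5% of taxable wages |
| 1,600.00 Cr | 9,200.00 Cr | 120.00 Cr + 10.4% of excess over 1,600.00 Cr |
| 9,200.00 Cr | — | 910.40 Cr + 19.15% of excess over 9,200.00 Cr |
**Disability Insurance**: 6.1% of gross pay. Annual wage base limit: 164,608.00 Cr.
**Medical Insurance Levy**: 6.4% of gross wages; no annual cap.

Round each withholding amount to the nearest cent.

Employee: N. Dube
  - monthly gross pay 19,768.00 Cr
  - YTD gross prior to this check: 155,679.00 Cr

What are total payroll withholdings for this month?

4,743.99 Cr

Regional Income Tax: taxable = 19,768.00 Cr
  910.40 Cr + 19.15% × (19,768.00 Cr − 9,200.00 Cr) = 910.40 Cr + 19.15% × 10,568.00 Cr = 2,934.17 Cr
Disability Insurance: cap 164,608.00 Cr − YTD 155,679.00 Cr = 8,929.00 Cr subject; 6.1% × 8,929.00 Cr = 544.67 Cr
Medical Insurance Levy: 6.4% × 19,768.00 Cr = 1,265.15 Cr
Total: 2,934.17 Cr + 544.67 Cr + 1,265.15 Cr = 4,743.99 Cr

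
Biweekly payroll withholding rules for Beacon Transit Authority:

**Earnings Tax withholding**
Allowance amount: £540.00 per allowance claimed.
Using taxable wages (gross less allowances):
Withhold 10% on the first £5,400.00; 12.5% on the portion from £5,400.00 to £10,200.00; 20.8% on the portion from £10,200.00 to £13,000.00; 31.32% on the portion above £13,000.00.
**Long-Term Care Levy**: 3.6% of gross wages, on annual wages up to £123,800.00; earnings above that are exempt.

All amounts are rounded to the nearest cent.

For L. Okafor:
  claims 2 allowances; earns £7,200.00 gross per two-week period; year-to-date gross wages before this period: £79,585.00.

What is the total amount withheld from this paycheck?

Earnings Tax: taxable = £7,200.00 − 2×£540.00 = £6,120.00
  £540.00 + 12.5% × (£6,120.00 − £5,400.00) = £540.00 + 12.5% × £720.00 = £630.00
Long-Term Care Levy: 3.6% × £7,200.00 = £259.20
Total: £630.00 + £259.20 = £889.20

£889.20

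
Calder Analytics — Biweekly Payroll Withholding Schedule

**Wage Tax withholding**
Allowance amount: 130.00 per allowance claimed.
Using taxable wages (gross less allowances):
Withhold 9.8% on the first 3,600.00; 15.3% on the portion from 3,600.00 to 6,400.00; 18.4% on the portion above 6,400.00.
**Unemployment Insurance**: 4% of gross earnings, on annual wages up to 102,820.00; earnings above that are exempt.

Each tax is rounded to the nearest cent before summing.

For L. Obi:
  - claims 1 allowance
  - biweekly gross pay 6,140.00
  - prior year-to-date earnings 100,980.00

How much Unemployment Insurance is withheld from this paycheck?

73.60

Unemployment Insurance: cap 102,820.00 − YTD 100,980.00 = 1,840.00 subject; 4% × 1,840.00 = 73.60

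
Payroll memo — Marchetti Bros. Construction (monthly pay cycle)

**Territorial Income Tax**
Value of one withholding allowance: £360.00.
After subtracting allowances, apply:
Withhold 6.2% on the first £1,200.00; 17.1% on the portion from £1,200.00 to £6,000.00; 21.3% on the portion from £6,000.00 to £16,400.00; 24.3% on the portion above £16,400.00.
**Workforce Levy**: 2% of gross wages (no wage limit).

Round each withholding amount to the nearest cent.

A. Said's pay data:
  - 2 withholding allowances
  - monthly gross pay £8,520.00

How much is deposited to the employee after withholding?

Territorial Income Tax: taxable = £8,520.00 − 2×£360.00 = £7,800.00
  £895.20 + 21.3% × (£7,800.00 − £6,000.00) = £895.20 + 21.3% × £1,800.00 = £1,278.60
Workforce Levy: 2% × £8,520.00 = £170.40
Total withheld: £1,278.60 + £170.40 = £1,449.00
Net pay: £8,520.00 − £1,449.00 = £7,071.00

£7,071.00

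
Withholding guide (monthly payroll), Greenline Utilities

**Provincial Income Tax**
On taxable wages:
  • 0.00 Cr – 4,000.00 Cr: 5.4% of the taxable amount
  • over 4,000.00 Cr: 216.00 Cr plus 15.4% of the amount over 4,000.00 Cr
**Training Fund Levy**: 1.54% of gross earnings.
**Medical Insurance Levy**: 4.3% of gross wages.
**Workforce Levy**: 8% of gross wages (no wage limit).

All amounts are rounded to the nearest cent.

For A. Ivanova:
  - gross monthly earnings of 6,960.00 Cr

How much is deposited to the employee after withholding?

Provincial Income Tax: taxable = 6,960.00 Cr
  216.00 Cr + 15.4% × (6,960.00 Cr − 4,000.00 Cr) = 216.00 Cr + 15.4% × 2,960.00 Cr = 671.84 Cr
Training Fund Levy: 1.54% × 6,960.00 Cr = 107.18 Cr
Medical Insurance Levy: 4.3% × 6,960.00 Cr = 299.28 Cr
Workforce Levy: 8% × 6,960.00 Cr = 556.80 Cr
Total withheld: 671.84 Cr + 107.18 Cr + 299.28 Cr + 556.80 Cr = 1,635.10 Cr
Net pay: 6,960.00 Cr − 1,635.10 Cr = 5,324.90 Cr

5,324.90 Cr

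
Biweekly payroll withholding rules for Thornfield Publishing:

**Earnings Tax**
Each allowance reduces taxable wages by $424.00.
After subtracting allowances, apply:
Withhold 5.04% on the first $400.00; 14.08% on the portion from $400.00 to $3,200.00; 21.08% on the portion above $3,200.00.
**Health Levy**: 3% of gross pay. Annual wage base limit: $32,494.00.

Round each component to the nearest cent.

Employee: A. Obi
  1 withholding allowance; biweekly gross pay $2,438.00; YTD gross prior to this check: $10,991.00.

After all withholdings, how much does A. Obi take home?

$2,117.45

Earnings Tax: taxable = $2,438.00 − 1×$424.00 = $2,014.00
  $20.16 + 14.08% × ($2,014.00 − $400.00) = $20.16 + 14.08% × $1,614.00 = $247.41
Health Levy: 3% × $2,438.00 = $73.14
Total withheld: $247.41 + $73.14 = $320.55
Net pay: $2,438.00 − $320.55 = $2,117.45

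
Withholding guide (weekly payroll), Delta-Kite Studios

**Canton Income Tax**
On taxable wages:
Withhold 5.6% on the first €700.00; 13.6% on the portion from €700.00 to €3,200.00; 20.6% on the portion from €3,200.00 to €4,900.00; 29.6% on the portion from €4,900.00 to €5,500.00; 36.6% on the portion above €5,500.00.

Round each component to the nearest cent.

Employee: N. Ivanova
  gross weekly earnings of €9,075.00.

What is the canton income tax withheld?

€2,215.45

Canton Income Tax: taxable = €9,075.00
  €907.00 + 36.6% × (€9,075.00 − €5,500.00) = €907.00 + 36.6% × €3,575.00 = €2,215.45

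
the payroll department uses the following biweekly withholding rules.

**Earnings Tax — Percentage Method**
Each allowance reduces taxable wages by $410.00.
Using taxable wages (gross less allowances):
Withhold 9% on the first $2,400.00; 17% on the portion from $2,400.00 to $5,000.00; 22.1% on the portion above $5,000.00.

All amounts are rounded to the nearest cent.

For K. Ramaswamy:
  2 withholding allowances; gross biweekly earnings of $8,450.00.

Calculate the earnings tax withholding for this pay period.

$1,239.23

Earnings Tax: taxable = $8,450.00 − 2×$410.00 = $7,630.00
  $658.00 + 22.1% × ($7,630.00 − $5,000.00) = $658.00 + 22.1% × $2,630.00 = $1,239.23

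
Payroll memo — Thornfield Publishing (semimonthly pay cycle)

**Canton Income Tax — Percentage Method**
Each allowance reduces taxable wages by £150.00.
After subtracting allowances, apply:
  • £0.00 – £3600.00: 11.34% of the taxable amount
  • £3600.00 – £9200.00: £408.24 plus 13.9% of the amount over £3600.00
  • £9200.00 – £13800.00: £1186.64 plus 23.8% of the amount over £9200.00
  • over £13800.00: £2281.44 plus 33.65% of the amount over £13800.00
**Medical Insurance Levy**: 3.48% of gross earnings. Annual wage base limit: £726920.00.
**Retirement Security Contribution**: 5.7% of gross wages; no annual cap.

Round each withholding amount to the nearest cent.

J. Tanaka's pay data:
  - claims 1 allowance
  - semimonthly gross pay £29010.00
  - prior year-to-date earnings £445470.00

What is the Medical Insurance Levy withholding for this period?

£1009.55

Medical Insurance Levy: 3.48% × £29010.00 = £1009.55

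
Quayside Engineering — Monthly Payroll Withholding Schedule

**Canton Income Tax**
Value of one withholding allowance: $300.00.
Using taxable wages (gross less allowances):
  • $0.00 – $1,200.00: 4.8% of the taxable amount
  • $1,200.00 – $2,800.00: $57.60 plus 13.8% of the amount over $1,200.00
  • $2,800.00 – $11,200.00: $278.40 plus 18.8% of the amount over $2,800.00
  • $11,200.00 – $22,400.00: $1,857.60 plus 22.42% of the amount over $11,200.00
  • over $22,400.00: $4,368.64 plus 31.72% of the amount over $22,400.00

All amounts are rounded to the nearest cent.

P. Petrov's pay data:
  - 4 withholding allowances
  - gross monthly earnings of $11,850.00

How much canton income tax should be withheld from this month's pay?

$1,754.20

Canton Income Tax: taxable = $11,850.00 − 4×$300.00 = $10,650.00
  $278.40 + 18.8% × ($10,650.00 − $2,800.00) = $278.40 + 18.8% × $7,850.00 = $1,754.20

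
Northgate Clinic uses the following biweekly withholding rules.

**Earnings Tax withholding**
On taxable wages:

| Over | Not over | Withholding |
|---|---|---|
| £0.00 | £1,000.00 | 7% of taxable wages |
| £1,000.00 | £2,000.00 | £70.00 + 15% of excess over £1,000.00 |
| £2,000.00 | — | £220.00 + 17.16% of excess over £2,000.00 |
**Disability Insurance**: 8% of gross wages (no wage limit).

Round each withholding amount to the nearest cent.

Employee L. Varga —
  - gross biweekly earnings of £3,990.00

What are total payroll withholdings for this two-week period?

£880.68

Earnings Tax: taxable = £3,990.00
  £220.00 + 17.16% × (£3,990.00 − £2,000.00) = £220.00 + 17.16% × £1,990.00 = £561.48
Disability Insurance: 8% × £3,990.00 = £319.20
Total: £561.48 + £319.20 = £880.68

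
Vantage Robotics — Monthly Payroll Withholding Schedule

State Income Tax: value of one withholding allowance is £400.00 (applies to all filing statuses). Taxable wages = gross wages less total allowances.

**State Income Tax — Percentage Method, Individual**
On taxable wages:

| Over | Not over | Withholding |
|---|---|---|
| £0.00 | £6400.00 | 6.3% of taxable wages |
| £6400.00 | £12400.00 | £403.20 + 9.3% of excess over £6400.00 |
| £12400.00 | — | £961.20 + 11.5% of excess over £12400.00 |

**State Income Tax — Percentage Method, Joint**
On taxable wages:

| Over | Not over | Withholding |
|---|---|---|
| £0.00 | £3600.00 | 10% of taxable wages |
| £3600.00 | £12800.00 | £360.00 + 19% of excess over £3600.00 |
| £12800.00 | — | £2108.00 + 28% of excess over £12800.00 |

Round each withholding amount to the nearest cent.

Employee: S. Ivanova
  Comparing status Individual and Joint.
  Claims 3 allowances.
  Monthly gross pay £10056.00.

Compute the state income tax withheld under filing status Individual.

State Income Tax (Individual): taxable = £10056.00 − 3×£400.00 = £8856.00
  £403.20 + 9.3% × (£8856.00 − £6400.00) = £403.20 + 9.3% × £2456.00 = £631.61

£631.61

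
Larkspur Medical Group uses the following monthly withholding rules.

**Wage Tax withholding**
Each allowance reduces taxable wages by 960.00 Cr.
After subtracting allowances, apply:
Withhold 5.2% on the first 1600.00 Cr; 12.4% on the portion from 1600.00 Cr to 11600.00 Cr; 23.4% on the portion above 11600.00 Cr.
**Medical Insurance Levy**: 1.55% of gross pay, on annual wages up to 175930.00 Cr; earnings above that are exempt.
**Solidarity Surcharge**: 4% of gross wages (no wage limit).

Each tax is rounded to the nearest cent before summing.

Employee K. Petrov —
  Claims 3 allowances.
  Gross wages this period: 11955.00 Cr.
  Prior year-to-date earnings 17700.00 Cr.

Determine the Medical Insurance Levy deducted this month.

185.30 Cr

Medical Insurance Levy: 1.55% × 11955.00 Cr = 185.30 Cr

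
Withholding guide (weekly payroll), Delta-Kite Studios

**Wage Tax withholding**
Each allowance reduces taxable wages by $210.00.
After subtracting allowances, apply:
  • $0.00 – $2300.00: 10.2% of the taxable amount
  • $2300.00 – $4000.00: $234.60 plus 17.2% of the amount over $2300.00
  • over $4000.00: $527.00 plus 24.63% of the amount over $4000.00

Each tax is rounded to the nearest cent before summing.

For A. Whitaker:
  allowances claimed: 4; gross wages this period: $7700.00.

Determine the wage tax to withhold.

Wage Tax: taxable = $7700.00 − 4×$210.00 = $6860.00
  $527.00 + 24.63% × ($6860.00 − $4000.00) = $527.00 + 24.63% × $2860.00 = $1231.42

$1231.42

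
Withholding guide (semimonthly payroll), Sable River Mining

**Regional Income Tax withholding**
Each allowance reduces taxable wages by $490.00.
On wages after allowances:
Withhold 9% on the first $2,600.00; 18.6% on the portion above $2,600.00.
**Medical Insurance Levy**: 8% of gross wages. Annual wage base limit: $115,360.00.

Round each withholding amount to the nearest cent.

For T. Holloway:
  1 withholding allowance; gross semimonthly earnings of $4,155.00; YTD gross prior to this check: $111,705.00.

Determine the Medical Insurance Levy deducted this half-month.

$292.40

Medical Insurance Levy: cap $115,360.00 − YTD $111,705.00 = $3,655.00 subject; 8% × $3,655.00 = $292.40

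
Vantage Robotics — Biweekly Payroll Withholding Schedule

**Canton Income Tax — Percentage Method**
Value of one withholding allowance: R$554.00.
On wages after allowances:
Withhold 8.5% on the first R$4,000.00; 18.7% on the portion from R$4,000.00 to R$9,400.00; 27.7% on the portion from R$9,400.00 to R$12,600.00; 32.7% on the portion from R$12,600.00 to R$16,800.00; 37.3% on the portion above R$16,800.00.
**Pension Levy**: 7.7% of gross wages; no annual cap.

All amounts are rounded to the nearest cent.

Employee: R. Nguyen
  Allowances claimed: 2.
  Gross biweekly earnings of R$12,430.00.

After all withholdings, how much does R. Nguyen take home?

Canton Income Tax: taxable = R$12,430.00 − 2×R$554.00 = R$11,322.00
  R$1,349.80 + 27.7% × (R$11,322.00 − R$9,400.00) = R$1,349.80 + 27.7% × R$1,922.00 = R$1,882.19
Pension Levy: 7.7% × R$12,430.00 = R$957.11
Total withheld: R$1,882.19 + R$957.11 = R$2,839.30
Net pay: R$12,430.00 − R$2,839.30 = R$9,590.70

R$9,590.70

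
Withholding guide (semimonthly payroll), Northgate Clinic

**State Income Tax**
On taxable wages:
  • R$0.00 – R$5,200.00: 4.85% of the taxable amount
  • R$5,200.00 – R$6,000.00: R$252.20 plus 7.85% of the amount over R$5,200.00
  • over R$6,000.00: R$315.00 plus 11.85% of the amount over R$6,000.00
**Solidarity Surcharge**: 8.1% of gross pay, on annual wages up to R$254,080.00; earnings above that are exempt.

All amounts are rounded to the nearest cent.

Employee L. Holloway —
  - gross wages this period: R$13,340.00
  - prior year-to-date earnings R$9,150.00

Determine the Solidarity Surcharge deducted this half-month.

Solidarity Surcharge: 8.1% × R$13,340.00 = R$1,080.54

R$1,080.54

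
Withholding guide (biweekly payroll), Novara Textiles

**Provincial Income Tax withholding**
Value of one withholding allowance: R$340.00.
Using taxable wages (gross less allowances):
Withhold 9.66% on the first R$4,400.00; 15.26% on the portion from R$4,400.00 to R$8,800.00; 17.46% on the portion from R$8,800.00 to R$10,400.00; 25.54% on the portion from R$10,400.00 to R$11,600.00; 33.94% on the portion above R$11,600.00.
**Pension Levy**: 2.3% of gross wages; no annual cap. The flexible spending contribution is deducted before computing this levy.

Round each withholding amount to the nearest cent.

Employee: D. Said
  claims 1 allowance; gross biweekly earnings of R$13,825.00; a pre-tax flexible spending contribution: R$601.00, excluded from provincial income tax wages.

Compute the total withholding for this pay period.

Provincial Income Tax: taxable = R$13,825.00 − R$601.00 − 1×R$340.00 = R$12,884.00
  R$1,682.32 + 33.94% × (R$12,884.00 − R$11,600.00) = R$1,682.32 + 33.94% × R$1,284.00 = R$2,118.11
Pension Levy: 2.3% × R$13,224.00 = R$304.15
Total: R$2,118.11 + R$304.15 = R$2,422.26

R$2,422.26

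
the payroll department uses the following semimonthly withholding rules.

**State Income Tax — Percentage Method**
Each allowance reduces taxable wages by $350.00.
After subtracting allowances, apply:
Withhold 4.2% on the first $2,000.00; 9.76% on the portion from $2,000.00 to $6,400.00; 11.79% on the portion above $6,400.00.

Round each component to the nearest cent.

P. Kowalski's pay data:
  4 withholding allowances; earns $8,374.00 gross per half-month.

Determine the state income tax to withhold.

State Income Tax: taxable = $8,374.00 − 4×$350.00 = $6,974.00
  $513.44 + 11.79% × ($6,974.00 − $6,400.00) = $513.44 + 11.79% × $574.00 = $581.11

$581.11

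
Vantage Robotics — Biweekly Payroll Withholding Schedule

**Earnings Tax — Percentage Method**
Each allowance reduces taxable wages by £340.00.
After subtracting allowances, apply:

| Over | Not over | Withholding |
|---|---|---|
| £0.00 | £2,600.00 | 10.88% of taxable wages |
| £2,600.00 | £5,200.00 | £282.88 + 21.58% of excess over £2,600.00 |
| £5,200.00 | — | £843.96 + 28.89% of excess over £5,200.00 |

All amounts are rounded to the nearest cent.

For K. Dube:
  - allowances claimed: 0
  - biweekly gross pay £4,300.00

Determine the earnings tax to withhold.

£649.74

Earnings Tax: taxable = £4,300.00
  £282.88 + 21.58% × (£4,300.00 − £2,600.00) = £282.88 + 21.58% × £1,700.00 = £649.74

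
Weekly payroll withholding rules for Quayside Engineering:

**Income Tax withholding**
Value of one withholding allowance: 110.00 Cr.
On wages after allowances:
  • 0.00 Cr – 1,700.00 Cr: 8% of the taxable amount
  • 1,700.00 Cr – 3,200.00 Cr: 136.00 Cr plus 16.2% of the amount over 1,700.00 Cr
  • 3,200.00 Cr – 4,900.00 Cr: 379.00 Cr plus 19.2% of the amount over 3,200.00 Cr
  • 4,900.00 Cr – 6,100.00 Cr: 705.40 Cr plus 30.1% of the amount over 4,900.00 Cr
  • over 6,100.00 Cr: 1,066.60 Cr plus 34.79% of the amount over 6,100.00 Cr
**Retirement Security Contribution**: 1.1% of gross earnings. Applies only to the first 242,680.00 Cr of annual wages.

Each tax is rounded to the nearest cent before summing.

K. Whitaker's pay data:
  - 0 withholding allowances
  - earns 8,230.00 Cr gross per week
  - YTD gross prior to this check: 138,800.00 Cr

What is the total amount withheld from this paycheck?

Income Tax: taxable = 8,230.00 Cr
  1,066.60 Cr + 34.79% × (8,230.00 Cr − 6,100.00 Cr) = 1,066.60 Cr + 34.79% × 2,130.00 Cr = 1,807.63 Cr
Retirement Security Contribution: 1.1% × 8,230.00 Cr = 90.53 Cr
Total: 1,807.63 Cr + 90.53 Cr = 1,898.16 Cr

1,898.16 Cr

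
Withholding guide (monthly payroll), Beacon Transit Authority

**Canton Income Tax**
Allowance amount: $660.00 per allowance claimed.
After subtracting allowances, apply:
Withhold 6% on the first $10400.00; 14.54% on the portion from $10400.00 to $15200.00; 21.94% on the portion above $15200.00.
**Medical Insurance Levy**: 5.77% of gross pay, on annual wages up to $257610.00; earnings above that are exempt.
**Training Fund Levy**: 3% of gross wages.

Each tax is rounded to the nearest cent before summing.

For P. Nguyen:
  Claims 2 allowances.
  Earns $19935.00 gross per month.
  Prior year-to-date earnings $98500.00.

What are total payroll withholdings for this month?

$3819.47

Canton Income Tax: taxable = $19935.00 − 2×$660.00 = $18615.00
  $1321.92 + 21.94% × ($18615.00 − $15200.00) = $1321.92 + 21.94% × $3415.00 = $2071.17
Medical Insurance Levy: 5.77% × $19935.00 = $1150.25
Training Fund Levy: 3% × $19935.00 = $598.05
Total: $2071.17 + $1150.25 + $598.05 = $3819.47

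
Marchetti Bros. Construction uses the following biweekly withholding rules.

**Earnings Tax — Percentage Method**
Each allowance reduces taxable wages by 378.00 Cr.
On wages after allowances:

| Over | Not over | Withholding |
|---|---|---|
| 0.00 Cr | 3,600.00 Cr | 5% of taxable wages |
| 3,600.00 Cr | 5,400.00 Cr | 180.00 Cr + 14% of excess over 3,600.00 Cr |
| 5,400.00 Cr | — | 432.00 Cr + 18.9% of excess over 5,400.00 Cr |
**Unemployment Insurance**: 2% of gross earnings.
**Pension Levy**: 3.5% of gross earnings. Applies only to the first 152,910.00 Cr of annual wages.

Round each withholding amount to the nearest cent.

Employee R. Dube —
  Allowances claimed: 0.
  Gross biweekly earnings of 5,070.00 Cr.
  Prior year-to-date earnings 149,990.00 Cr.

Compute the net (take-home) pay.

4,480.60 Cr

Earnings Tax: taxable = 5,070.00 Cr
  180.00 Cr + 14% × (5,070.00 Cr − 3,600.00 Cr) = 180.00 Cr + 14% × 1,470.00 Cr = 385.80 Cr
Unemployment Insurance: 2% × 5,070.00 Cr = 101.40 Cr
Pension Levy: cap 152,910.00 Cr − YTD 149,990.00 Cr = 2,920.00 Cr subject; 3.5% × 2,920.00 Cr = 102.20 Cr
Total withheld: 385.80 Cr + 101.40 Cr + 102.20 Cr = 589.40 Cr
Net pay: 5,070.00 Cr − 589.40 Cr = 4,480.60 Cr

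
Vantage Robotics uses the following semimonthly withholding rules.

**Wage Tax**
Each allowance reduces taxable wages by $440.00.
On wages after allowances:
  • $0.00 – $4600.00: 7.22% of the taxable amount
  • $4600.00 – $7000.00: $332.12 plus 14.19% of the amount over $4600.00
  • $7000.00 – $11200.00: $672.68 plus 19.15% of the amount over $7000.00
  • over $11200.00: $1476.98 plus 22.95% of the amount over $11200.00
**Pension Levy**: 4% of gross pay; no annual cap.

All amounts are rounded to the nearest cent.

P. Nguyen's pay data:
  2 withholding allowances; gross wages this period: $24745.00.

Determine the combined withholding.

Wage Tax: taxable = $24745.00 − 2×$440.00 = $23865.00
  $1476.98 + 22.95% × ($23865.00 − $11200.00) = $1476.98 + 22.95% × $12665.00 = $4383.60
Pension Levy: 4% × $24745.00 = $989.80
Total: $4383.60 + $989.80 = $5373.40

$5373.40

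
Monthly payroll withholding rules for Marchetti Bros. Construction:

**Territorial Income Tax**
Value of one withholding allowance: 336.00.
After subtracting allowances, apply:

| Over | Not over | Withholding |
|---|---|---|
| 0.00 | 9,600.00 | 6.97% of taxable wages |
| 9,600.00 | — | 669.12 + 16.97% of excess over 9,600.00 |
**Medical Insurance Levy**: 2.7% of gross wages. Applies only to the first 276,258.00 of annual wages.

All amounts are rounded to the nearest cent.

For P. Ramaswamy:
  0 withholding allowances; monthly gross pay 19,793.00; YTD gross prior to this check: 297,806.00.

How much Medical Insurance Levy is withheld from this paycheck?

0.00

Medical Insurance Levy: YTD 297,806.00 ≥ cap 276,258.00 → 0.00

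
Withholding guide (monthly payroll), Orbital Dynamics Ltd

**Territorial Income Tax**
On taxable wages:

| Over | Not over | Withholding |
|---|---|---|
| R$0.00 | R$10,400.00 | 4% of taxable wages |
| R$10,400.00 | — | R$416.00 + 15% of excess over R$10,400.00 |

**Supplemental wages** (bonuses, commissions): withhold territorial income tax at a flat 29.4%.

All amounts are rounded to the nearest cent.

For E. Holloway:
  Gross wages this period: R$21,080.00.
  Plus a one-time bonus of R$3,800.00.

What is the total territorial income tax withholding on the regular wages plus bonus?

Territorial Income Tax: taxable = R$21,080.00
  R$416.00 + 15% × (R$21,080.00 − R$10,400.00) = R$416.00 + 15% × R$10,680.00 = R$2,018.00
Supplemental (29.4% flat on bonus): 29.4% × R$3,800.00 = R$1,117.20
Total territorial income tax: R$2,018.00 + R$1,117.20 = R$3,135.20

R$3,135.20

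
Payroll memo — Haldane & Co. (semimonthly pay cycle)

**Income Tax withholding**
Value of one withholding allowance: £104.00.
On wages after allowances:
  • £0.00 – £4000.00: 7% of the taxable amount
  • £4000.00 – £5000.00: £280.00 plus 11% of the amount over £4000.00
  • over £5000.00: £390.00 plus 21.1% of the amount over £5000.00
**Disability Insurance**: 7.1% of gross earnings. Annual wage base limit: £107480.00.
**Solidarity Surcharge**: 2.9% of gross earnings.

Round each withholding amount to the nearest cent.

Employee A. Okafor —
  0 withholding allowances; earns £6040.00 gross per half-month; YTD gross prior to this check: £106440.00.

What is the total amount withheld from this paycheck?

£858.44

Income Tax: taxable = £6040.00
  £390.00 + 21.1% × (£6040.00 − £5000.00) = £390.00 + 21.1% × £1040.00 = £609.44
Disability Insurance: cap £107480.00 − YTD £106440.00 = £1040.00 subject; 7.1% × £1040.00 = £73.84
Solidarity Surcharge: 2.9% × £6040.00 = £175.16
Total: £609.44 + £73.84 + £175.16 = £858.44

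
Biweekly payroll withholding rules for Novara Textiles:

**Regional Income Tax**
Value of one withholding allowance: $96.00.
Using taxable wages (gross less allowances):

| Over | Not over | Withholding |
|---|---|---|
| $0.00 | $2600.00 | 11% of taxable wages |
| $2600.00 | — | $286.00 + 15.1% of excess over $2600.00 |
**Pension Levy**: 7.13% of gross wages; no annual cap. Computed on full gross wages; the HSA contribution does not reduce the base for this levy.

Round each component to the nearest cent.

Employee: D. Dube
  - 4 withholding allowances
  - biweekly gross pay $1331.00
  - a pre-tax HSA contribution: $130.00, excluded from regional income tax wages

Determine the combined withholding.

Regional Income Tax: taxable = $1331.00 − $130.00 − 4×$96.00 = $817.00
  11% × $817.00 = $89.87
Pension Levy: 7.13% × $1331.00 = $94.90
Total: $89.87 + $94.90 = $184.77

$184.77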